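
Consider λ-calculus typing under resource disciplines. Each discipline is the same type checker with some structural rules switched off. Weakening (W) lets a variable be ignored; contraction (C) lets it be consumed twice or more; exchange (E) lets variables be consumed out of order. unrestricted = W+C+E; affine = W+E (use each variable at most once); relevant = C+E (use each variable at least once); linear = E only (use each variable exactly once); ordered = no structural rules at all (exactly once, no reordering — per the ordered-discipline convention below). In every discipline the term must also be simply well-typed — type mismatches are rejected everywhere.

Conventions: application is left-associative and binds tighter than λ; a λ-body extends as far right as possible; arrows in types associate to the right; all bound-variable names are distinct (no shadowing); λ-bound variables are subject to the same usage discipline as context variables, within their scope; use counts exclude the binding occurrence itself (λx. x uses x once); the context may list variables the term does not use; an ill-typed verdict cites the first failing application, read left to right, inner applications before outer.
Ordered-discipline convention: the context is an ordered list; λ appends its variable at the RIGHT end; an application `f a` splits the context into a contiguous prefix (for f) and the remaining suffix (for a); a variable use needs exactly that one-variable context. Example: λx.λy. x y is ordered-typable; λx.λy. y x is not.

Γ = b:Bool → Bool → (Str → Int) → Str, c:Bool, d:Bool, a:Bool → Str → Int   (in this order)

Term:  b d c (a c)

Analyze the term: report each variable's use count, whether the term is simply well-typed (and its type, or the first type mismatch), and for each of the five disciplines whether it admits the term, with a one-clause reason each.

variable uses: b: 1×; c: 2×; d: 1×; a: 1×
use order (left to right): b, d, c, a, c
typing: ✓ — Str
ordered: ✗, c ×2 used more than once (contraction)
linear: ✗, c ×2 used more than once (contraction)
affine: ✗, c ×2 used more than once (contraction)
relevant: ✓, b, c, d, a: all used, weakening unneeded
unrestricted: ✓, typability at Str is all that's needed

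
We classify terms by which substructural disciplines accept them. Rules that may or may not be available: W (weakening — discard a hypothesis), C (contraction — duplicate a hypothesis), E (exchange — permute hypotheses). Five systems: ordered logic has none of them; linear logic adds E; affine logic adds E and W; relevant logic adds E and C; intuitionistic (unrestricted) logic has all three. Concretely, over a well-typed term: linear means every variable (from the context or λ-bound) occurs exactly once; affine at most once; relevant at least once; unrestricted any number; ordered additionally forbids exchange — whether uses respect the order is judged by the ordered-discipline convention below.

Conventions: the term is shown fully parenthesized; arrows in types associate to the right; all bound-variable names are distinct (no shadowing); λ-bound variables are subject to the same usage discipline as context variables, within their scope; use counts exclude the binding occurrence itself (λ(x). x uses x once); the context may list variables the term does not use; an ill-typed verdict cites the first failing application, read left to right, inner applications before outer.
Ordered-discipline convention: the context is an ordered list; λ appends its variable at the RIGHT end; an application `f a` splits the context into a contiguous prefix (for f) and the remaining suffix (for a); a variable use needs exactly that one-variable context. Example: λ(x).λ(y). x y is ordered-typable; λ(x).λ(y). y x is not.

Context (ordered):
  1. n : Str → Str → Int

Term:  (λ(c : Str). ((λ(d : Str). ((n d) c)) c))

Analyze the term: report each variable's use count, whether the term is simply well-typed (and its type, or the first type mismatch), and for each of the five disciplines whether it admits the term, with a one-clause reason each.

use counts: n ×1, c (λ-bound) ×2, d (λ-bound) ×1
left-to-right use order: n, d, c, c
typing: well-typed at Str → Int
ordered: ✗ — needs contraction — c ×2
linear: ✗ — needs contraction — c ×2
affine: ✗ — needs contraction — c ×2
relevant: ✓ — n, c, d: all used, weakening unneeded
unrestricted: ✓ — well-typed at Str → Int; no restrictions here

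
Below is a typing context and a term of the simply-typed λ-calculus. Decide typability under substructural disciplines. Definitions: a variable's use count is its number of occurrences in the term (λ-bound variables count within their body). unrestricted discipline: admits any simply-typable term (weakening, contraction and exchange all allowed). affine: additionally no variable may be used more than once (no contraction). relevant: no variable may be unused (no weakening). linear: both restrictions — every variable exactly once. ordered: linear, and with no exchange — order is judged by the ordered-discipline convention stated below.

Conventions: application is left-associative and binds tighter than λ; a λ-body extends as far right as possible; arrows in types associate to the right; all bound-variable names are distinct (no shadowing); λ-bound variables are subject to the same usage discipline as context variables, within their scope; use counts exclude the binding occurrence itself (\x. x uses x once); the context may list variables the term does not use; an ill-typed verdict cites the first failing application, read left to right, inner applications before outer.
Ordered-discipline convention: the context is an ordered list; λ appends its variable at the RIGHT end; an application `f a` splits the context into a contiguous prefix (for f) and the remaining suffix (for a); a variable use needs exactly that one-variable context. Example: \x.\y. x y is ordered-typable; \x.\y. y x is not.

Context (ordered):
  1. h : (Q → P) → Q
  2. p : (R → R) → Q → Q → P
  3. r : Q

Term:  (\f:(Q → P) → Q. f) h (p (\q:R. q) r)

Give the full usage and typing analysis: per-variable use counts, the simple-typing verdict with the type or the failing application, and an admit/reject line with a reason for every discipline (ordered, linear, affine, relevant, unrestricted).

usage: h ×1, p ×1, r ×1, f (bound) ×1, q (bound) ×1
left-to-right use order: f, h, p, q, r
typing: the term checks, with type Q
ordered ✓ (h, p, r, f, q: once each, no exchange needed)
linear ✓ (each of h, p, r, f, q used exactly once)
affine ✓ (no duplicate uses among h, p, r, f, q)
relevant ✓ (h, p, r, f, q: all used, weakening unneeded)
unrestricted ✓ (typability at Q is all that's needed)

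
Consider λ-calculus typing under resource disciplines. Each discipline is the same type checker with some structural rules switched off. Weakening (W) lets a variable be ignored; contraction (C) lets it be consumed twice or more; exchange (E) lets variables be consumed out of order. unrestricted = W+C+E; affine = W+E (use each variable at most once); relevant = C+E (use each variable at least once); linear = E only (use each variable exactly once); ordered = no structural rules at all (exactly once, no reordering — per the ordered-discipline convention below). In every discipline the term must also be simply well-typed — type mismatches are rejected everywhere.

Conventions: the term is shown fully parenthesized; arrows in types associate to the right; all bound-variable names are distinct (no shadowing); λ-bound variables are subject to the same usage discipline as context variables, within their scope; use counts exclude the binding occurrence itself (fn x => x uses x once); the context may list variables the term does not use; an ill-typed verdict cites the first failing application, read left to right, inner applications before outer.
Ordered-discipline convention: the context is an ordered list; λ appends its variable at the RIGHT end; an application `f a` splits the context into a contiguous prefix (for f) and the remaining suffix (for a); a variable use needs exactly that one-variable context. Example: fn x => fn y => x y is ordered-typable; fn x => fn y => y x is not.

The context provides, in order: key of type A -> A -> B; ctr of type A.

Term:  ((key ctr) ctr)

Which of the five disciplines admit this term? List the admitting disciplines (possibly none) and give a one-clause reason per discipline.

admitted in: relevant, unrestricted
usage: key=1; ctr=2
use order (left to right): key, ctr, ctr
typing: well-typed — term : B
ordered ✗ (ctr ×2 used more than once (contraction))
linear ✗ (ctr ×2 used more than once (contraction))
affine ✗ (ctr ×2 used more than once (contraction))
relevant ✓ (key, ctr: all used, weakening unneeded)
unrestricted ✓ (type-checks (B) and nothing is barred)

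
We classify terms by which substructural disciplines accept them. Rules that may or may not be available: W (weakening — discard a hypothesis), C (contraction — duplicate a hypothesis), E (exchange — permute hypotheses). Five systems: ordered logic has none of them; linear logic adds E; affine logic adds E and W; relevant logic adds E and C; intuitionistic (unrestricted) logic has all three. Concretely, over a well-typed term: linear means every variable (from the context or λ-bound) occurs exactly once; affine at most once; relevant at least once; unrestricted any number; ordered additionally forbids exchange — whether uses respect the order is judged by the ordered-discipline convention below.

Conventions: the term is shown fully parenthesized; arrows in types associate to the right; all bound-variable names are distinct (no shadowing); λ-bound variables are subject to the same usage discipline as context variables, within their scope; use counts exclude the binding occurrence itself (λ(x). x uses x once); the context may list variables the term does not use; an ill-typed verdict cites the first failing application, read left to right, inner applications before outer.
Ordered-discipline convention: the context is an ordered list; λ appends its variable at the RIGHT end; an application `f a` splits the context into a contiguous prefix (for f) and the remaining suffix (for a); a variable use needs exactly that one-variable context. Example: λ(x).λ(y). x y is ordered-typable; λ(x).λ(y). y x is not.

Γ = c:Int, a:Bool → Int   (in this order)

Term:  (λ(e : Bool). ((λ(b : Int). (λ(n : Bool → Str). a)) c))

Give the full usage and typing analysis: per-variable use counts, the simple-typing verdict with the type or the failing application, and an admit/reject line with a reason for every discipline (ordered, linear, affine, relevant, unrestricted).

variable uses: c=1; a=1; e (λ-bound)=0; b (λ-bound)=0; n (λ-bound)=0
order of uses: a, c
typing: the term checks, with type Bool → (Bool → Str) → Bool → Int
ordered: ✗ — e, b, n never used (weakening)
linear: ✗ — e, b, n never used (weakening)
affine: ✓ — c, a, e, b, n: no repeats, contraction unneeded
relevant: ✗ — e, b, n never used (weakening)
unrestricted: ✓ — simply typable at Bool → (Bool → Str) → Bool → Int; W, C, E all held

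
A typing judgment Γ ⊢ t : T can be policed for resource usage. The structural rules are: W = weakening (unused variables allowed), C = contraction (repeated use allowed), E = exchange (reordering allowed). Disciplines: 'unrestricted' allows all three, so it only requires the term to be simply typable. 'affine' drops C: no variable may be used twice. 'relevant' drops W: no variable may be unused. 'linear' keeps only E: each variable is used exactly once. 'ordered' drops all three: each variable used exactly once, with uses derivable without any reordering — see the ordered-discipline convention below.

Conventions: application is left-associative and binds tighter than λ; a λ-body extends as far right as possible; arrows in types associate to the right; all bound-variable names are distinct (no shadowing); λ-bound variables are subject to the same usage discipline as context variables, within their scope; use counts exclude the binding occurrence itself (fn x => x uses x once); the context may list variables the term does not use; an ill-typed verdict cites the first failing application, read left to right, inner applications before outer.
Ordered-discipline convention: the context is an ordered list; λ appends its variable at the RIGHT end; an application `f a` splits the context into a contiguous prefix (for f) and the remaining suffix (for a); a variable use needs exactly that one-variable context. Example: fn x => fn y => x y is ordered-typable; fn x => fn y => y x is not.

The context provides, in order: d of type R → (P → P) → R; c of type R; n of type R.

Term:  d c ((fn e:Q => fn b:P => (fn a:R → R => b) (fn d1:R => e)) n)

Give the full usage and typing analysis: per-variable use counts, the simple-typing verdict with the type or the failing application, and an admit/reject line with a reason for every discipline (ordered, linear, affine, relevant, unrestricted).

counts: d=1; c=1; n=1; e [bound]=1; b [bound]=1; a [bound]=0; d1 [bound]=0
order of uses: d, c, b, e, n
typing: ill-typed: argument of type R → Q where R → R is required
ordered ✗ (not simply typable)
linear ✗ (fails simple typing)
affine ✗ (a type mismatch blocks all five)
relevant ✗ (the type mismatch rejects it)
unrestricted ✗ (not simply typable)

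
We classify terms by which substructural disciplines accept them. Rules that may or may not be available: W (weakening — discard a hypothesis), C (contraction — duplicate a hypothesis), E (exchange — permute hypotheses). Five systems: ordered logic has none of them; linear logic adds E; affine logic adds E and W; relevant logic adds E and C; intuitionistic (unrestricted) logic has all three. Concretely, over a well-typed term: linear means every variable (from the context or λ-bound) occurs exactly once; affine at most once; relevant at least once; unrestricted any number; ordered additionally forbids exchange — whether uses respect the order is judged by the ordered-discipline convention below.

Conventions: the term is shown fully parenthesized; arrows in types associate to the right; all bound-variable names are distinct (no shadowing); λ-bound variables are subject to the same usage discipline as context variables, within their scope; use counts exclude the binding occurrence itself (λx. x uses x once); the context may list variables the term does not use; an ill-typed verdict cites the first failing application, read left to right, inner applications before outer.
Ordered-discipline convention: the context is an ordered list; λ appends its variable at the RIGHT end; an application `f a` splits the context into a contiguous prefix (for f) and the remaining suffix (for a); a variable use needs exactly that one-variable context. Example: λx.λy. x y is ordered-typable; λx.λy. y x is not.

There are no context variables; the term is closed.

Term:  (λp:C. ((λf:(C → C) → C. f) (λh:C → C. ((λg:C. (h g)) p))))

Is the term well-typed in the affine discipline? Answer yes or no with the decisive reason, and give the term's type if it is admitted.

yes — at most one use each (p, f, h, g); term : C → (C → C) → C
counts: p [bound]: 1×; f [bound]: 1×; h [bound]: 1×; g [bound]: 1×
left-to-right use order: f, h, g, p
typing: well-typed — term : C → (C → C) → C
summary: ordered ✗, linear ✓, affine ✓, relevant ✓, unrestricted ✓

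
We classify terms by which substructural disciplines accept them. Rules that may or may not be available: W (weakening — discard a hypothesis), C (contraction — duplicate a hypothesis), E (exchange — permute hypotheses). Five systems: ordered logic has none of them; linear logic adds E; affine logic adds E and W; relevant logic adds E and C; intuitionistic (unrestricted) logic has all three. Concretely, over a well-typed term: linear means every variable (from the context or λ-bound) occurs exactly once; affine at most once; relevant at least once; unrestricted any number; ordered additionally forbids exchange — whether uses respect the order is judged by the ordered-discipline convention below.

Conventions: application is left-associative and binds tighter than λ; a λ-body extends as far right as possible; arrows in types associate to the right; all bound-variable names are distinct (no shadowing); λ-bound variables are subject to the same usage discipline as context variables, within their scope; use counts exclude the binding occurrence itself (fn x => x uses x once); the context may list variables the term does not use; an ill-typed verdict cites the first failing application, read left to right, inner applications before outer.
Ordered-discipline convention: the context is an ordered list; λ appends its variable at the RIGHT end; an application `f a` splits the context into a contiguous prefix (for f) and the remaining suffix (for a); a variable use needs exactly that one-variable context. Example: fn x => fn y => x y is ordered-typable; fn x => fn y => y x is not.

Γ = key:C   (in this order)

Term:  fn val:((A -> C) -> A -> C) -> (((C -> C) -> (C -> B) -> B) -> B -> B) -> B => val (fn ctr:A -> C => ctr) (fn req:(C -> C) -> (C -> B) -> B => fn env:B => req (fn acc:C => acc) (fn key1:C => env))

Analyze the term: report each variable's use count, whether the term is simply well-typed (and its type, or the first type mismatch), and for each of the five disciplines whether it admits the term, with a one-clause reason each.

counts: key: 0, val (bound): 1, ctr (bound): 1, req (bound): 1, env (bound): 1, acc (bound): 1, key1 (bound): 0
order of uses: val, ctr, req, acc, env
typing: ✓ — (((A -> C) -> A -> C) -> (((C -> C) -> (C -> B) -> B) -> B -> B) -> B) -> B
ordered: ✗, key, key1 never used (weakening)
linear: ✗, key, key1 never used (weakening)
affine: ✓, key, val, ctr, req, env, acc, key1: no repeats, contraction unneeded
relevant: ✗, key, key1 never used (weakening)
unrestricted: ✓, type-checks ((((A -> C) -> A -> C) -> (((C -> C) -> (C -> B) -> B) -> B -> B) -> B) -> B) and nothing is barred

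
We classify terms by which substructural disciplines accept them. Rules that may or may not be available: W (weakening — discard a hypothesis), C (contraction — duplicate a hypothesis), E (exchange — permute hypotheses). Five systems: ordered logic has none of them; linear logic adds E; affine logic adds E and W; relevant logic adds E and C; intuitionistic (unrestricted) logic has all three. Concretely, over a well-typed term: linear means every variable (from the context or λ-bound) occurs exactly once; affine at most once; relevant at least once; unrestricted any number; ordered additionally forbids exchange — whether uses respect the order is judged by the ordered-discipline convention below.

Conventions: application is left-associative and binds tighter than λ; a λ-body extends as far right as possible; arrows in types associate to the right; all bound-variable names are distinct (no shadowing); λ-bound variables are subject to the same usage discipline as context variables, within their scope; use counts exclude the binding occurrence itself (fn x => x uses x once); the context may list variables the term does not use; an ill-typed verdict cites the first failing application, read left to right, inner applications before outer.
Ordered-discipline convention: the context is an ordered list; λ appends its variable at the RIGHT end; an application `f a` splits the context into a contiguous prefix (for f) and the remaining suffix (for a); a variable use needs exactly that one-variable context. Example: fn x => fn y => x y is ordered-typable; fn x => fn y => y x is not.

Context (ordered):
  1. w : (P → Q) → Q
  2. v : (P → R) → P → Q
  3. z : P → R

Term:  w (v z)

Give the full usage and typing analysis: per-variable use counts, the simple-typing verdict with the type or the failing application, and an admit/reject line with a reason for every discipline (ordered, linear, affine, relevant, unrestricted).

counts: w=1, v=1, z=1
use order (left to right): w, v, z
typing: well-typed — term : Q
ordered: ✓, w, v, z: once each, no exchange needed
linear: ✓, exactly-once usage across w, v, z
affine: ✓, w, v, z: no repeats, contraction unneeded
relevant: ✓, w, v, z: all used, weakening unneeded
unrestricted: ✓, well-typed at Q; no restrictions here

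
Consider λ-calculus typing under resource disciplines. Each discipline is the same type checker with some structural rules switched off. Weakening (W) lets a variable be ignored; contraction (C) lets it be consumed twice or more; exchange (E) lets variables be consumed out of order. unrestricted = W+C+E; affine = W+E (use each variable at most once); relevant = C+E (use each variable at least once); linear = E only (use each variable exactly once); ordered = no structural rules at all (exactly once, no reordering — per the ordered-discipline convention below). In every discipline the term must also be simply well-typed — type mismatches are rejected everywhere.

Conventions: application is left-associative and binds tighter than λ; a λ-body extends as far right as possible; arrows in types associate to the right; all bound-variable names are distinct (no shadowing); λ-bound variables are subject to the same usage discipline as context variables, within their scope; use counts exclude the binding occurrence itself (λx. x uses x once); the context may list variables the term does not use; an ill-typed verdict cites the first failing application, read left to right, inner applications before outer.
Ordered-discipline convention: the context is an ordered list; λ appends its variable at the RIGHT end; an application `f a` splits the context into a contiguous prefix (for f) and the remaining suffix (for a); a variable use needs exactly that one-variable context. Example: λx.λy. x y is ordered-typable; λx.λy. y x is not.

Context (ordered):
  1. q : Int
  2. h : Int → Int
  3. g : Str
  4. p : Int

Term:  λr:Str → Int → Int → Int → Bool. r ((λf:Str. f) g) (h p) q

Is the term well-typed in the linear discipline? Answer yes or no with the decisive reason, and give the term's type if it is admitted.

yes — exactly-once usage across q, h, g, p, r, f; term : (Str → Int → Int → Int → Bool) → Int → Bool
counts: q: 1; h: 1; g: 1; p: 1; r (λ-bound): 1; f (λ-bound): 1
order of uses: r, f, g, h, p, q
typing: well-typed — term : (Str → Int → Int → Int → Bool) → Int → Bool
across the five disciplines: ordered ✗ | linear ✓ | affine ✓ | relevant ✓ | unrestricted ✓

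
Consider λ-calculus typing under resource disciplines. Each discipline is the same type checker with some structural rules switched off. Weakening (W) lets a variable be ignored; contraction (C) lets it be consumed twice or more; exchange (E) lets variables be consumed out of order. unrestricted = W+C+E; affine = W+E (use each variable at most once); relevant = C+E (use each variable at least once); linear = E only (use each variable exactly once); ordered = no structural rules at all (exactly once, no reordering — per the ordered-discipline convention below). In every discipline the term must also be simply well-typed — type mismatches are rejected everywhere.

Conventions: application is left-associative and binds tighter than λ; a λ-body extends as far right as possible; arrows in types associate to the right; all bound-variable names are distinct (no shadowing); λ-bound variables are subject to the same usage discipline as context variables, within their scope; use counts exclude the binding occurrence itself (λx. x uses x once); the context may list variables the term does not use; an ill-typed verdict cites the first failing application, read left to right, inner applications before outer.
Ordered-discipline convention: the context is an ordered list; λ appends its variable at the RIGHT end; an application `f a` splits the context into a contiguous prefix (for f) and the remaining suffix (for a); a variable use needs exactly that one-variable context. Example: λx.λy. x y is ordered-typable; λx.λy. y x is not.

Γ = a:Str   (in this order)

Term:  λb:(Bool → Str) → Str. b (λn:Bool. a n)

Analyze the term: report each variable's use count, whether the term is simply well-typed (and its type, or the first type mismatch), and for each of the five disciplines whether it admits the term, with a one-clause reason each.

variable uses: a=1; b (λ-bound)=1; n (λ-bound)=1
uses in reading order: b, a, n
typing: ill-typed: can't apply a value of type Str
ordered ✗ (not simply typable)
linear ✗ (fails simple typing)
affine ✗ (a type mismatch blocks all five)
relevant ✗ (the type mismatch rejects it)
unrestricted ✗ (not simply typable)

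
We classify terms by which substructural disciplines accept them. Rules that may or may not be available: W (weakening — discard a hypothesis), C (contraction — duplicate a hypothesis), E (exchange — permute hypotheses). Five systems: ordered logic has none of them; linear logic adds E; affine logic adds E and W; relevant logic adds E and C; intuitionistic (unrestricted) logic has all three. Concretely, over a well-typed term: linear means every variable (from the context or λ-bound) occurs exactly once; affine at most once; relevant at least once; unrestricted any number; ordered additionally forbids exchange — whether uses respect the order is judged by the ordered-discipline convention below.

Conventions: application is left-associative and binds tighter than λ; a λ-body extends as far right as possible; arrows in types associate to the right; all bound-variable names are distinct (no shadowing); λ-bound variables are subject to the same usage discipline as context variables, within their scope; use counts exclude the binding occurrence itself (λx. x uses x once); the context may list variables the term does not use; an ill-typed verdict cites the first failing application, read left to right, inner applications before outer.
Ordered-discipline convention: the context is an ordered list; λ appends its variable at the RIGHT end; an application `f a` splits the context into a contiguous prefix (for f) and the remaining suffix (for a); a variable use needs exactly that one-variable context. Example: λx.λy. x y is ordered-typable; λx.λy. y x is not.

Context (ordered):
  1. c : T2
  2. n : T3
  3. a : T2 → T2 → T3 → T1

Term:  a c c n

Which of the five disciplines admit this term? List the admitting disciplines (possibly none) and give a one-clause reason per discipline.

admitted in: relevant, unrestricted
counts: c: 2×; n: 1×; a: 1×
uses in reading order: a, c, c, n
typing: ✓ — T1
ordered: ✗ — c ×2 used more than once (contraction)
linear: ✗ — c ×2 used more than once (contraction)
affine: ✗ — c ×2 used more than once (contraction)
relevant: ✓ — at least one use each (c, n, a)
unrestricted: ✓ — well-typed at T1; no restrictions here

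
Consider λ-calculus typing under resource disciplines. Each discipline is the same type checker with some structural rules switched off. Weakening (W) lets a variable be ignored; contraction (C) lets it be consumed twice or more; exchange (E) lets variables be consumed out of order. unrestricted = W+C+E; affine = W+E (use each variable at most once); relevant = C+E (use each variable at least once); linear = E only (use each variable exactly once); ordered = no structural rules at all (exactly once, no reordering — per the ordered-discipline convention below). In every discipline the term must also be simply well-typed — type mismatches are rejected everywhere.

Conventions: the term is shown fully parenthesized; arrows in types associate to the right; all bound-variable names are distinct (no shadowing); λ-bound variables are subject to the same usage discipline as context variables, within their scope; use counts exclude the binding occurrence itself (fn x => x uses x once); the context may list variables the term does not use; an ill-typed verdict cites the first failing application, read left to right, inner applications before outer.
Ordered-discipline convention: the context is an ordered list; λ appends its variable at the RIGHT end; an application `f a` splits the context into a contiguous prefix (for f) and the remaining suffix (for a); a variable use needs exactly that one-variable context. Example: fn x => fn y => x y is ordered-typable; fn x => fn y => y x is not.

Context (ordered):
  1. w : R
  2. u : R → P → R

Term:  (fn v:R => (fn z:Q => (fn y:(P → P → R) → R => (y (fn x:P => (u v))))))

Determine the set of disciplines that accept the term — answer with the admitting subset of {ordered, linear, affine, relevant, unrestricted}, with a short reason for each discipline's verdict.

admitted in: affine, unrestricted
usage: w: 0; u: 1; v (bound): 1; z (bound): 0; y (bound): 1; x (bound): 0
use order (left to right): y, u, v
typing: the term checks, with type R → Q → ((P → P → R) → R) → R
ordered: ✗ — w, z, x left unused
linear: ✗ — w, z, x left unused
affine: ✓ — no duplicate uses among w, u, v, z, y, x
relevant: ✗ — w, z, x left unused
unrestricted: ✓ — typability at R → Q → ((P → P → R) → R) → R is all that's needed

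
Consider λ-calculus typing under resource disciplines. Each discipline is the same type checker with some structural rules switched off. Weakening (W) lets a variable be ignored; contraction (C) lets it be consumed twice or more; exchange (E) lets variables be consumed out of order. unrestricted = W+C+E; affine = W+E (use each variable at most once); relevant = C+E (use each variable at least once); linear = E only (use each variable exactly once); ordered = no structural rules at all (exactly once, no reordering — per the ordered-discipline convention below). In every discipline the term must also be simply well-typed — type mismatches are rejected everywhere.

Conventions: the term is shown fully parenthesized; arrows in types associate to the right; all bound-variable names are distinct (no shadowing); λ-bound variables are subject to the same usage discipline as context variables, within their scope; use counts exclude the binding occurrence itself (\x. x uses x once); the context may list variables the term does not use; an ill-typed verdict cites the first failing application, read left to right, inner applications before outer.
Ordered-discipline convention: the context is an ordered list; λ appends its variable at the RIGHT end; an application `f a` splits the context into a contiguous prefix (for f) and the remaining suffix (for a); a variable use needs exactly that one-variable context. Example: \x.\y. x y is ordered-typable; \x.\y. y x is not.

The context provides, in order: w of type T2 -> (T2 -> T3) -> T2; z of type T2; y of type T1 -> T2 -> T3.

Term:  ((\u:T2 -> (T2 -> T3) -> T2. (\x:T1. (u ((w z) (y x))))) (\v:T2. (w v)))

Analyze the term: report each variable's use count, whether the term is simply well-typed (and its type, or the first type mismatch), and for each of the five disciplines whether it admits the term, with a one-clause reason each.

variable uses: w=2, z=1, y=1, u (bound)=1, x (bound)=1, v (bound)=1
uses in reading order: u, w, z, y, x, w, v
typing: the term checks, with type T1 -> (T2 -> T3) -> T2
ordered: ✗ — needs contraction — w ×2
linear: ✗ — needs contraction — w ×2
affine: ✗ — needs contraction — w ×2
relevant: ✓ — none of w, z, y, u, x, v goes unused
unrestricted: ✓ — well-typed at T1 -> (T2 -> T3) -> T2; no restrictions here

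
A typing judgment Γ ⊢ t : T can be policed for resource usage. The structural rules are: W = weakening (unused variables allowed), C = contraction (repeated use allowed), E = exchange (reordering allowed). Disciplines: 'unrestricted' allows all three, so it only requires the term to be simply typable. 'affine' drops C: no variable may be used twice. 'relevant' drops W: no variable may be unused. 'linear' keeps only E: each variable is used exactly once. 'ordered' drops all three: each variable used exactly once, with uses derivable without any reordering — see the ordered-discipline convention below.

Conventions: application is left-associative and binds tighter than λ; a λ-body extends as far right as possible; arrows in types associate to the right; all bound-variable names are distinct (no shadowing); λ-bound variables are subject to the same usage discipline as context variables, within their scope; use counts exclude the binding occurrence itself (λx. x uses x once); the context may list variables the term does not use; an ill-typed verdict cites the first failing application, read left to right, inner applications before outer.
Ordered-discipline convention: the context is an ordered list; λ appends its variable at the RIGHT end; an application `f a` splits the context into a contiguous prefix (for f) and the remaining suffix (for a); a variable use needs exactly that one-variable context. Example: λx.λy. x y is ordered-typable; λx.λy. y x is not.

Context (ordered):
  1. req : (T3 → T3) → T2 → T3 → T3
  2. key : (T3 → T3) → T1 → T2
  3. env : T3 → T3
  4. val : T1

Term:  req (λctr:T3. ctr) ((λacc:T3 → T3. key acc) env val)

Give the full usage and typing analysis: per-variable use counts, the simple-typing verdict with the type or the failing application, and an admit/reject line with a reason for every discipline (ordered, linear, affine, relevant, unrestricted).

counts: req ×1, key ×1, env ×1, val ×1, ctr (λ-bound) ×1, acc (λ-bound) ×1
use order (left to right): req, ctr, key, acc, env, val
typing: ✓ — T3 → T3
ordered: ✓ — req, key, env, val, ctr, acc: once each, no exchange needed
linear: ✓ — exactly-once usage across req, key, env, val, ctr, acc
affine: ✓ — none of req, key, env, val, ctr, acc used more than once
relevant: ✓ — every one of req, key, env, val, ctr, acc appears
unrestricted: ✓ — simply typable at T3 → T3; W, C, E all held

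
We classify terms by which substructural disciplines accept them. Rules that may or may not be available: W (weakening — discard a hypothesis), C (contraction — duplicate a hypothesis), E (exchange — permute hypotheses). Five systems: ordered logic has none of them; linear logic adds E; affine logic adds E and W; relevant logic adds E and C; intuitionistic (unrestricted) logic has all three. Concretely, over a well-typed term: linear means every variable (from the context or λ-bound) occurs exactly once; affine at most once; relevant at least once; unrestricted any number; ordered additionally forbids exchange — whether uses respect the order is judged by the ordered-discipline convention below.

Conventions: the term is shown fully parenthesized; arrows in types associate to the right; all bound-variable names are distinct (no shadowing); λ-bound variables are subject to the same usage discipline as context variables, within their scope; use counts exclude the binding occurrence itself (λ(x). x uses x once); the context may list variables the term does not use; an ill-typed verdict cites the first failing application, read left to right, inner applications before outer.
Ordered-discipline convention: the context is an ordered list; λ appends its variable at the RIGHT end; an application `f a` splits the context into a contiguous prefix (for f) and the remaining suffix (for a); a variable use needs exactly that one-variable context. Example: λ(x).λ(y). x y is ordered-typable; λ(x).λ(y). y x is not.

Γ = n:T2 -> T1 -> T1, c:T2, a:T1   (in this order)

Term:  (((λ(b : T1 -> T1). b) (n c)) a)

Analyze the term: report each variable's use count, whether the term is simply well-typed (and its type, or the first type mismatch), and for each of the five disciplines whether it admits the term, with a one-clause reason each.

use counts: n: 1×, c: 1×, a: 1×, b (bound): 1×
use order (left to right): b, n, c, a
typing: well-typed — term : T1
ordered ✓ (single-use (n, c, a, b), ordered derivation ok)
linear ✓ (exactly-once usage across n, c, a, b)
affine ✓ (n, c, a, b: no repeats, contraction unneeded)
relevant ✓ (at least one use each (n, c, a, b))
unrestricted ✓ (simply typable at T1; W, C, E all held)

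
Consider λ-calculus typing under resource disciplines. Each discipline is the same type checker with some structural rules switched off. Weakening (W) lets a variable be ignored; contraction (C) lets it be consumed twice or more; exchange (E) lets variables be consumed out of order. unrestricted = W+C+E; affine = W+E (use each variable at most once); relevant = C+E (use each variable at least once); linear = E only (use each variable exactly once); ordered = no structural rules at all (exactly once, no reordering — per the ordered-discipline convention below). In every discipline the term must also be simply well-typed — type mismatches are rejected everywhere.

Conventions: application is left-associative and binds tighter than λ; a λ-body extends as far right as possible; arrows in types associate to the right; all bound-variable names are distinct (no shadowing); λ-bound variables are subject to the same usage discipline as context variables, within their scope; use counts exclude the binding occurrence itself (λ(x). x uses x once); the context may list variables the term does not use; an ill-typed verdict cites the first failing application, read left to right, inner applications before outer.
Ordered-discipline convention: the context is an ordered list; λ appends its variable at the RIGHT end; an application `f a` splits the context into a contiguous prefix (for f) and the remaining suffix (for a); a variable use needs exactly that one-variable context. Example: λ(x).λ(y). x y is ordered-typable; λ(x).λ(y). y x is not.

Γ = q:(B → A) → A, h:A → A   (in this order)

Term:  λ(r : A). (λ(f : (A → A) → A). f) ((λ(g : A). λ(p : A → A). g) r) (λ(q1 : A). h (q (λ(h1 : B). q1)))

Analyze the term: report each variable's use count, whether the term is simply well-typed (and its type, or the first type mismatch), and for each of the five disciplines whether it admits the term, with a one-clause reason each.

variable uses: q: 1; h: 1; r [bound]: 1; f [bound]: 1; g [bound]: 1; p [bound]: 0; q1 [bound]: 1; h1 [bound]: 0
left-to-right use order: f, g, r, h, q, q1
typing: ✓ — A → A
ordered ✗ (unused: p, h1 — weakening required)
linear ✗ (unused: p, h1 — weakening required)
affine ✓ (no duplicate uses among q, h, r, f, g, p, q1, h1)
relevant ✗ (unused: p, h1 — weakening required)
unrestricted ✓ (typability at A → A is all that's needed)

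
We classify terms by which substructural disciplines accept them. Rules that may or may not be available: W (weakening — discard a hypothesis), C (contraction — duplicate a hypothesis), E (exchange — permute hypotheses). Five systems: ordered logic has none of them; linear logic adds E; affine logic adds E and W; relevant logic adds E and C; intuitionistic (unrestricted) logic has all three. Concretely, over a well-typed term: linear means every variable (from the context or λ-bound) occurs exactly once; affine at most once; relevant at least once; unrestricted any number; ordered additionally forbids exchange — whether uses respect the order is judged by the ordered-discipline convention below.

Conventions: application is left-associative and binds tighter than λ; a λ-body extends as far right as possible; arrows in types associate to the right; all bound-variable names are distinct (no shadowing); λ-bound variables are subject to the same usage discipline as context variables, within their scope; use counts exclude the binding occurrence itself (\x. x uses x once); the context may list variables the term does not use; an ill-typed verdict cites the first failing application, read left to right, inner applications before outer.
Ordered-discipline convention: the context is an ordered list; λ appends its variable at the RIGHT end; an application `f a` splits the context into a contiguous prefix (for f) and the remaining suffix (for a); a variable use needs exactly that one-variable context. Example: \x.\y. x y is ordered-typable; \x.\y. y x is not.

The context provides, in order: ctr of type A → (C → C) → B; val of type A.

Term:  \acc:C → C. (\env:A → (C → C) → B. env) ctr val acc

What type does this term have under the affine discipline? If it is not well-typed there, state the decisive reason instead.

term : (C → C) → B
counts: ctr: 1×, val: 1×, acc (bound): 1×, env (bound): 1×
order of uses: env, ctr, val, acc
typing: well-typed — term : (C → C) → B
summary: ordered ✓; linear ✓; affine ✓; relevant ✓; unrestricted ✓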